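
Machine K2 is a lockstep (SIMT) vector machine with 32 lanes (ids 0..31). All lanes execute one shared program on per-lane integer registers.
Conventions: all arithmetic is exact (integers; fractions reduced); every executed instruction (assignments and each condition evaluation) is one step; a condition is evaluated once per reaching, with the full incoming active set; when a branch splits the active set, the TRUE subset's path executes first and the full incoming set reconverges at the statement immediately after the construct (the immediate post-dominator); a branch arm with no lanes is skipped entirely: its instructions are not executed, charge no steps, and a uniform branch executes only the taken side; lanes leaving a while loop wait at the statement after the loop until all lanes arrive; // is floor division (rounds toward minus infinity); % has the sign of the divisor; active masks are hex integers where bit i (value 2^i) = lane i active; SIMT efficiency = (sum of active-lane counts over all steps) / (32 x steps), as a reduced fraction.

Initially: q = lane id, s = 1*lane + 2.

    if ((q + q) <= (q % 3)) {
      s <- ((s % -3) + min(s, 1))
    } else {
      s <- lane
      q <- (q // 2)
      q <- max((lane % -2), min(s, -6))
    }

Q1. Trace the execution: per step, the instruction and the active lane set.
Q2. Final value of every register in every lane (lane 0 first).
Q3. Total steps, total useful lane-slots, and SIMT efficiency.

step 0: eval ((q + q) <= (q % 3))    0xffffffff
step 1: s <- ((s % -3) + min(s, 1))  0x00000001
step 2: s <- lane                    0xfffffffe
step 3: q <- (q // 2)                0xfffffffe
step 4: q <- max((lane % -2), min(s, -6)) 0xfffffffe

Answer: 5 steps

q: 0,-1,0,-1,0,-1,0,-1,0,-1,0,-1,0,-1,0,-1,0,-1,0,-1,0,-1,0,-1,0,-1,0,-1,0,-1,0,-1
s: 0,1,2,3,4,5,6,7,8,9,10,11,12,13,14,15,16,17,18,19,20,21,22,23,24,25,26,27,28,29,30,31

steps = 5; useful = 126; efficiency = 126/160 = 63/80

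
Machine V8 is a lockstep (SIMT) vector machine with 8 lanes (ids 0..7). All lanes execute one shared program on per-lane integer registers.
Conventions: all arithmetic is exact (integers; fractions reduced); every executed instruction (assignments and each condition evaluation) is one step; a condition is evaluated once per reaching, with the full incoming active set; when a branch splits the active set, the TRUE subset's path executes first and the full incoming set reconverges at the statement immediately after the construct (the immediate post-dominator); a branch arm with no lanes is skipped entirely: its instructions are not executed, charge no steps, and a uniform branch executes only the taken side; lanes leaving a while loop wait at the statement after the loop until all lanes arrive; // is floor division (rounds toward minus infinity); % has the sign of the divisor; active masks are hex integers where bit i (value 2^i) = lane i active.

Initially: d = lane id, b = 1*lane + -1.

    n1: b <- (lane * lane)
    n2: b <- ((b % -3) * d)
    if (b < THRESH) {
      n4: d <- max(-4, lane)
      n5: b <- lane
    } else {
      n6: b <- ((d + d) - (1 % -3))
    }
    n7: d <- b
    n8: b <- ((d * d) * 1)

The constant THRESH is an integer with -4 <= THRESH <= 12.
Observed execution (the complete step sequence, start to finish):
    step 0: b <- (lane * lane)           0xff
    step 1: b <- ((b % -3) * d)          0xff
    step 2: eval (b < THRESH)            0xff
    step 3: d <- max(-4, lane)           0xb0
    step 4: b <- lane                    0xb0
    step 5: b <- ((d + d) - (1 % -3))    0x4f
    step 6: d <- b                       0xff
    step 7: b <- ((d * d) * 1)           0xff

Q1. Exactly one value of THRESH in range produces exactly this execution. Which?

Answer: THRESH = -4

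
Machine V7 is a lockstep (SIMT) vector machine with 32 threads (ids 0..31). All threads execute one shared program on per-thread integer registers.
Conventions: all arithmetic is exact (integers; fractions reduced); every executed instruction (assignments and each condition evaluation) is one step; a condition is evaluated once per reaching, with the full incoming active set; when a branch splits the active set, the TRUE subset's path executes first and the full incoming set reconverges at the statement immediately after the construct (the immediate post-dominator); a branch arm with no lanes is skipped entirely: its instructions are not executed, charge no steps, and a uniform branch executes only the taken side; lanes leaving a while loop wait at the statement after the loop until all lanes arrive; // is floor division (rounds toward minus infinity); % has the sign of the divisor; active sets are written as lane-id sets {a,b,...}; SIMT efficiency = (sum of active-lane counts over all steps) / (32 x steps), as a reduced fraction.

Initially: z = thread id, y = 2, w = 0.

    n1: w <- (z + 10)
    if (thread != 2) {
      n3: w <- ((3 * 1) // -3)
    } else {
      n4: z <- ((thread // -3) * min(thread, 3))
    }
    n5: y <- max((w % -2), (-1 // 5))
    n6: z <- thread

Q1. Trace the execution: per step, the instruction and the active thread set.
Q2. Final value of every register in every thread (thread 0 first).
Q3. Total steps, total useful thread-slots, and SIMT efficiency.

step 0: w <- (z + 10)                {0,1,2,3,4,5,6,7,8,9,10,11,12,13,14,15,16,17,18,19,20,21,22,23,24,25,26,27,28,29,30,31}
step 1: eval (thread != 2)           {0,1,2,3,4,5,6,7,8,9,10,11,12,13,14,15,16,17,18,19,20,21,22,23,24,25,26,27,28,29,30,31}
step 2: w <- ((3 * 1) // -3)         {0,1,3,4,5,6,7,8,9,10,11,12,13,14,15,16,17,18,19,20,21,22,23,24,25,26,27,28,29,30,31}
step 3: z <- ((thread // -3) * min(thread, 3)) {2}
step 4: y <- max((w % -2), (-1 // 5)) {0,1,2,3,4,5,6,7,8,9,10,11,12,13,14,15,16,17,18,19,20,21,22,23,24,25,26,27,28,29,30,31}
step 5: z <- thread                  {0,1,2,3,4,5,6,7,8,9,10,11,12,13,14,15,16,17,18,19,20,21,22,23,24,25,26,27,28,29,30,31}

Answer: 6 steps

z: 0,1,2,3,4,5,6,7,8,9,10,11,12,13,14,15,16,17,18,19,20,21,22,23,24,25,26,27,28,29,30,31
y: -1,-1,0,-1,-1,-1,-1,-1,-1,-1,-1,-1,-1,-1,-1,-1,-1,-1,-1,-1,-1,-1,-1,-1,-1,-1,-1,-1,-1,-1,-1,-1
w: -1,-1,12,-1,-1,-1,-1,-1,-1,-1,-1,-1,-1,-1,-1,-1,-1,-1,-1,-1,-1,-1,-1,-1,-1,-1,-1,-1,-1,-1,-1,-1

steps = 6; useful = 160; efficiency = 160/192 = 5/6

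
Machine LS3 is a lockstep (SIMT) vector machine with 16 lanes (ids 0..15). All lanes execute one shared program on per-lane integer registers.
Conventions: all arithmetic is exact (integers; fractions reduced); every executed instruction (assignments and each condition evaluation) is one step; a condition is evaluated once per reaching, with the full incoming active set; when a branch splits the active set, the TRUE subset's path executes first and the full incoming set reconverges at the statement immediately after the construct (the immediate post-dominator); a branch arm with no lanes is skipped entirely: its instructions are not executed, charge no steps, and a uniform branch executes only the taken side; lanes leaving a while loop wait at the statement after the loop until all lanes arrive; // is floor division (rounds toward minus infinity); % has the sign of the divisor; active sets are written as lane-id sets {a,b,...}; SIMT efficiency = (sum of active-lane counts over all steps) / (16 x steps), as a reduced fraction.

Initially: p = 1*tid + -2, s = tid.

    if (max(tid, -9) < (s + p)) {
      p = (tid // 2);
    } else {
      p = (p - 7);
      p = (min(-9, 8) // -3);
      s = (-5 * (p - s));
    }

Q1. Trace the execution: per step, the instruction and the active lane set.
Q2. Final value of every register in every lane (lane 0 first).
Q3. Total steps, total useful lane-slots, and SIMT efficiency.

step 0: eval (max(tid, -9) < (s + p)) {0,1,2,3,4,5,6,7,8,9,10,11,12,13,14,15}
step 1: p <- (tid // 2)              {3,4,5,6,7,8,9,10,11,12,13,14,15}
step 2: p <- (p - 7)                 {0,1,2}
step 3: p <- (min(-9, 8) // -3)      {0,1,2}
step 4: s <- (-5 * (p - s))          {0,1,2}

Answer: 5 steps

p: 3,3,3,1,2,2,3,3,4,4,5,5,6,6,7,7
s: -15,-10,-5,3,4,5,6,7,8,9,10,11,12,13,14,15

steps = 5; useful = 38; efficiency = 38/80 = 19/40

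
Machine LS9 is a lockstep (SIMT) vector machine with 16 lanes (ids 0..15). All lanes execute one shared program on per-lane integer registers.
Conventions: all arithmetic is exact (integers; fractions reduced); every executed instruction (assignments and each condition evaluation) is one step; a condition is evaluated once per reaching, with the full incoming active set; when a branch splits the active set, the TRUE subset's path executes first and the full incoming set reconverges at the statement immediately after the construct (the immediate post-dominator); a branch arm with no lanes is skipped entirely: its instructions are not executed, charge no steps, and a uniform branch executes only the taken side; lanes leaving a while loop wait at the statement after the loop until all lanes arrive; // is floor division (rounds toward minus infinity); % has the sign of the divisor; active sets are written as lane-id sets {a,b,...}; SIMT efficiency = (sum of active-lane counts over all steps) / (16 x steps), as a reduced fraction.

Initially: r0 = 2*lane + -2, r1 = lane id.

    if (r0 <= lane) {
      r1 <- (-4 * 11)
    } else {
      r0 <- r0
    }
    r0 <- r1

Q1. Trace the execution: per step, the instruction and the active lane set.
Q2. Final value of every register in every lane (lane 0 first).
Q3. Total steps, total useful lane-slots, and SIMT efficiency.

step 0: eval (r0 <= lane)            {0,1,2,3,4,5,6,7,8,9,10,11,12,13,14,15}
step 1: r1 <- (-4 * 11)              {0,1,2}
step 2: r0 <- r0                     {3,4,5,6,7,8,9,10,11,12,13,14,15}
step 3: r0 <- r1                     {0,1,2,3,4,5,6,7,8,9,10,11,12,13,14,15}

Answer: 4 steps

r0: -44,-44,-44,3,4,5,6,7,8,9,10,11,12,13,14,15
r1: -44,-44,-44,3,4,5,6,7,8,9,10,11,12,13,14,15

steps = 4; useful = 48; efficiency = 48/64 = 3/4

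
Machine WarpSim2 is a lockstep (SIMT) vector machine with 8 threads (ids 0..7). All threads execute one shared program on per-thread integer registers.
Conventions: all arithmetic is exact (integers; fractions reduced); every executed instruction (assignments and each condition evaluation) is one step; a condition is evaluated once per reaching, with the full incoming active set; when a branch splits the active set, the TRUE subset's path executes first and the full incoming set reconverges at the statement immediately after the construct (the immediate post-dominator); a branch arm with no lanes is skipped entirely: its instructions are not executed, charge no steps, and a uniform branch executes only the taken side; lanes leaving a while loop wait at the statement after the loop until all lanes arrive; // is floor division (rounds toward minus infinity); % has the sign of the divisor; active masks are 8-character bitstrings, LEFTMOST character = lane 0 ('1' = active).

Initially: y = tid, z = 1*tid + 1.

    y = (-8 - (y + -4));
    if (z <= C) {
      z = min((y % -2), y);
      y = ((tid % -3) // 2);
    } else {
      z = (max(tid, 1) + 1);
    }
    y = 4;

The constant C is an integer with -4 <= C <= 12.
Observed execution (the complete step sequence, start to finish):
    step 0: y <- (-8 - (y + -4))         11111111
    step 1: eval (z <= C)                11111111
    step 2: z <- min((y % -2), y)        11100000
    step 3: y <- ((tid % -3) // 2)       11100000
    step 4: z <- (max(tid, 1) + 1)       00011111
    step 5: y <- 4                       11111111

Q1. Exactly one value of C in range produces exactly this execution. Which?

Answer: C = 3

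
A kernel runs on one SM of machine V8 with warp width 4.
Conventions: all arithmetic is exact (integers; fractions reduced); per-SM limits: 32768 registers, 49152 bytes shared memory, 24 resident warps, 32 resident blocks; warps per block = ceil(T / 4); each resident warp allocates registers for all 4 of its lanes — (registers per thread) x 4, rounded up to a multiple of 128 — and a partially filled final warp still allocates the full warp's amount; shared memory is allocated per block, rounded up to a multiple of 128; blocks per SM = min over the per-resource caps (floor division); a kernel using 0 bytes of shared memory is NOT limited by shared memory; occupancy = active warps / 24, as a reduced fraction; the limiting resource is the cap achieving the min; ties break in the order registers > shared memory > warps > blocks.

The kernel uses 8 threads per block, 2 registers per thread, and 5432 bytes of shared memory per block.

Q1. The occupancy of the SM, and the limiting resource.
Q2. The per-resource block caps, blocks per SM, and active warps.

Answer: occupancy 2/3, limited by shared memory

registers: 128 blocks
shared memory: 8 blocks
warps: 12 blocks
blocks: 32 blocks

Answer: 8 blocks, 16 active warps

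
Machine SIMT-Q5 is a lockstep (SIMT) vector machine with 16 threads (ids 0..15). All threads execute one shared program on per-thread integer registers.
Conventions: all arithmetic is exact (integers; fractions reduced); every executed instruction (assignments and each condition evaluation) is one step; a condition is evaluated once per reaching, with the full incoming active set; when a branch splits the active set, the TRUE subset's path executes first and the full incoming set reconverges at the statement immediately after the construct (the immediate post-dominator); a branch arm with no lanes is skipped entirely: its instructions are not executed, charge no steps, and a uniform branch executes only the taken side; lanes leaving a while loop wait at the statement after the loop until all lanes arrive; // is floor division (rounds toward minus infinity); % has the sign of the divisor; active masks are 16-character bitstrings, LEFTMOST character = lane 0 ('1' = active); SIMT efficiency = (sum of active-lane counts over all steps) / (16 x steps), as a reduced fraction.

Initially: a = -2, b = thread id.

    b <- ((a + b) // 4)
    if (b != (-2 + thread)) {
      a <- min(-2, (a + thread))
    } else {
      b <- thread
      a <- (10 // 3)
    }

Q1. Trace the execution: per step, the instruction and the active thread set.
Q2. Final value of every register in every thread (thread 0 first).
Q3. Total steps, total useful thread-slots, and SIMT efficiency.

step 0: b <- ((a + b) // 4)          1111111111111111
step 1: eval (b != (-2 + thread))    1111111111111111
step 2: a <- min(-2, (a + thread))   1001111111111111
step 3: b <- thread                  0110000000000000
step 4: a <- (10 // 3)               0110000000000000

Answer: 5 steps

a: -2,3,3,-2,-2,-2,-2,-2,-2,-2,-2,-2,-2,-2,-2,-2
b: -1,1,2,0,0,0,1,1,1,1,2,2,2,2,3,3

steps = 5; useful = 50; efficiency = 50/80 = 5/8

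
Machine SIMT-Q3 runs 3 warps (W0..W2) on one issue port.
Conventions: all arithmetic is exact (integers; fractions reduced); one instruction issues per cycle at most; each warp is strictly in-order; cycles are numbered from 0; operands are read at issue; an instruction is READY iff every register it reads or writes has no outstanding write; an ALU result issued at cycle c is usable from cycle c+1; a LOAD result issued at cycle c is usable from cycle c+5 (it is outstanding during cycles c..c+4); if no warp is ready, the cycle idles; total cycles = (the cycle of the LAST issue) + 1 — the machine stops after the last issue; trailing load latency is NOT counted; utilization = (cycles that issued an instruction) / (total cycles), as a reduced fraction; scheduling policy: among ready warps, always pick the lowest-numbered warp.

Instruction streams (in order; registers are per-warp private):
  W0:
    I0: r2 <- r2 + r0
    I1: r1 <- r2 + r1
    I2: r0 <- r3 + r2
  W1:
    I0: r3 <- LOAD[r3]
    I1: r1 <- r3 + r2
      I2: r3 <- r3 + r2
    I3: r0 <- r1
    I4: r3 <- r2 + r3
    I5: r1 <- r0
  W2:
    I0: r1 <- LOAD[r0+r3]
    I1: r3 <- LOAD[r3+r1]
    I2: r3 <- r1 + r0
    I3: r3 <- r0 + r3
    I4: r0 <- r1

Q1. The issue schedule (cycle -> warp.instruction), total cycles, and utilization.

cycle 0: W0.I0
cycle 1: W0.I1
cycle 2: W0.I2
cycle 3: W1.I0
cycle 4: W2.I0
cycle 5: idle
cycle 6: idle
cycle 7: idle
cycle 8: W1.I1
cycle 9: W1.I2
cycle 10: W1.I3
cycle 11: W1.I4
cycle 12: W1.I5
cycle 13: W2.I1
cycle 14: idle
cycle 15: idle
cycle 16: idle
cycle 17: idle
cycle 18: W2.I2
cycle 19: W2.I3
cycle 20: W2.I4

Answer: 21 cycles, utilization 2/3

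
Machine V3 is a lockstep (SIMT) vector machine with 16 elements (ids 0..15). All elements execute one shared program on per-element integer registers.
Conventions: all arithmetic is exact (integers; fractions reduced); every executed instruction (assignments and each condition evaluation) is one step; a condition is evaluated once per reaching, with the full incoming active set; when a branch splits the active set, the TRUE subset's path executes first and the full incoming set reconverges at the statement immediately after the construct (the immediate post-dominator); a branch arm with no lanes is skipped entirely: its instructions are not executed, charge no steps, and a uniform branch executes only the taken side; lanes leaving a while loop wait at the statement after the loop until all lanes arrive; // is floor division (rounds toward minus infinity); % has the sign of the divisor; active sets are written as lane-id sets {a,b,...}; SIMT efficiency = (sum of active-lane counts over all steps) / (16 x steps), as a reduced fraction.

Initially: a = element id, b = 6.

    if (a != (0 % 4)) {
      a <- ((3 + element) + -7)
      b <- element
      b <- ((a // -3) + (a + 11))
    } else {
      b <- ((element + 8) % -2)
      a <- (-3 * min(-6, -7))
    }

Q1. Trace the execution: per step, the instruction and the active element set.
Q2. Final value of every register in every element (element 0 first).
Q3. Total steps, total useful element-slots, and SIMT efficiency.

step 0: eval (a != (0 % 4))          {0,1,2,3,4,5,6,7,8,9,10,11,12,13,14,15}
step 1: a <- ((3 + element) + -7)    {1,2,3,4,5,6,7,8,9,10,11,12,13,14,15}
step 2: b <- element                 {1,2,3,4,5,6,7,8,9,10,11,12,13,14,15}
step 3: b <- ((a // -3) + (a + 11))  {1,2,3,4,5,6,7,8,9,10,11,12,13,14,15}
step 4: b <- ((element + 8) % -2)    {0}
step 5: a <- (-3 * min(-6, -7))      {0}

Answer: 6 steps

a: 21,-3,-2,-1,0,1,2,3,4,5,6,7,8,9,10,11
b: 0,9,9,10,11,11,12,13,13,14,15,15,16,17,17,18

steps = 6; useful = 63; efficiency = 63/96 = 21/32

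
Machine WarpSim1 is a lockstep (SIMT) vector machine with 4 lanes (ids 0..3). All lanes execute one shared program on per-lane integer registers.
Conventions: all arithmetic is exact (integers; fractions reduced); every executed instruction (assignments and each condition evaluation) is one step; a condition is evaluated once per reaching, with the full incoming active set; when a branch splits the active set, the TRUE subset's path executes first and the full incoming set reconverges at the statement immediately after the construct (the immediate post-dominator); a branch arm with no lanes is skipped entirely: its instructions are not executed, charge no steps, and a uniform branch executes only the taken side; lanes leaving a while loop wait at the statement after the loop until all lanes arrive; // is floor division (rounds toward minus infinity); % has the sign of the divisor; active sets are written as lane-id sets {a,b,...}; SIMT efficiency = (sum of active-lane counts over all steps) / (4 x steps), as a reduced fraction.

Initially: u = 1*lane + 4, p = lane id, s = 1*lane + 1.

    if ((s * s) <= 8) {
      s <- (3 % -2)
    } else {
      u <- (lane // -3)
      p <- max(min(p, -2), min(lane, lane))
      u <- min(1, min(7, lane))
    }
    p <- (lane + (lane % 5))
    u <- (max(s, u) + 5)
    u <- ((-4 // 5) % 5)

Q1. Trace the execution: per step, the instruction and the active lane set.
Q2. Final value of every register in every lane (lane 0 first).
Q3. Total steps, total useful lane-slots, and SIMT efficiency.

step 0: eval ((s * s) <= 8)          {0,1,2,3}
step 1: s <- (3 % -2)                {0,1}
step 2: u <- (lane // -3)            {2,3}
step 3: p <- max(min(p, -2), min(lane, lane)) {2,3}
step 4: u <- min(1, min(7, lane))    {2,3}
step 5: p <- (lane + (lane % 5))     {0,1,2,3}
step 6: u <- (max(s, u) + 5)         {0,1,2,3}
step 7: u <- ((-4 // 5) % 5)         {0,1,2,3}

Answer: 8 steps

u: 4,4,4,4
p: 0,2,4,6
s: -1,-1,3,4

steps = 8; useful = 24; efficiency = 24/32 = 3/4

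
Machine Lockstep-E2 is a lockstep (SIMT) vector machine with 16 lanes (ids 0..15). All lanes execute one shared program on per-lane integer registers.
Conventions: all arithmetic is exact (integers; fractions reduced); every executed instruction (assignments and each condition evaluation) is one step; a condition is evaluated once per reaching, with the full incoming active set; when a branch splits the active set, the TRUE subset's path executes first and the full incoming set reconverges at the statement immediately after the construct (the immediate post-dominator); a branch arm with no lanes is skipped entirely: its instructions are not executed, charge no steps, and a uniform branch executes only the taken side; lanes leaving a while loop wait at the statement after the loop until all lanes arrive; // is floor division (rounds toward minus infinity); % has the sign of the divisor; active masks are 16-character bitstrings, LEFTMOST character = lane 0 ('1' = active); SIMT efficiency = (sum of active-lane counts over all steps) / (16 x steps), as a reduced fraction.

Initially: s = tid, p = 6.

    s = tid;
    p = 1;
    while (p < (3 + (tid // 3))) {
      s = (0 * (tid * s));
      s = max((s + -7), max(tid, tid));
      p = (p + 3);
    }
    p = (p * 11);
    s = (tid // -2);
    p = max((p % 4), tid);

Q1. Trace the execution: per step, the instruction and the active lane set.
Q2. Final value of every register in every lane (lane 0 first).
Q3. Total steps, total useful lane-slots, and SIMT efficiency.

step 0: s <- tid                     1111111111111111
step 1: p <- 1                       1111111111111111
step 2: eval (p < (3 + (tid // 3)))  1111111111111111
step 3: s <- (0 * (tid * s))         1111111111111111
step 4: s <- max((s + -7), max(tid, tid)) 1111111111111111
step 5: p <- (p + 3)                 1111111111111111
step 6: eval (p < (3 + (tid // 3)))  1111111111111111
step 7: s <- (0 * (tid * s))         0000001111111111
step 8: s <- max((s + -7), max(tid, tid)) 0000001111111111
step 9: p <- (p + 3)                 0000001111111111
step 10: eval (p < (3 + (tid // 3)))  0000001111111111
step 11: s <- (0 * (tid * s))         0000000000000001
step 12: s <- max((s + -7), max(tid, tid)) 0000000000000001
step 13: p <- (p + 3)                 0000000000000001
step 14: eval (p < (3 + (tid // 3)))  0000000000000001
step 15: p <- (p * 11)                1111111111111111
step 16: s <- (tid // -2)             1111111111111111
step 17: p <- max((p % 4), tid)       1111111111111111

Answer: 18 steps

s: 0,-1,-1,-2,-2,-3,-3,-4,-4,-5,-5,-6,-6,-7,-7,-8
p: 0,1,2,3,4,5,6,7,8,9,10,11,12,13,14,15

steps = 18; useful = 204; efficiency = 204/288 = 17/24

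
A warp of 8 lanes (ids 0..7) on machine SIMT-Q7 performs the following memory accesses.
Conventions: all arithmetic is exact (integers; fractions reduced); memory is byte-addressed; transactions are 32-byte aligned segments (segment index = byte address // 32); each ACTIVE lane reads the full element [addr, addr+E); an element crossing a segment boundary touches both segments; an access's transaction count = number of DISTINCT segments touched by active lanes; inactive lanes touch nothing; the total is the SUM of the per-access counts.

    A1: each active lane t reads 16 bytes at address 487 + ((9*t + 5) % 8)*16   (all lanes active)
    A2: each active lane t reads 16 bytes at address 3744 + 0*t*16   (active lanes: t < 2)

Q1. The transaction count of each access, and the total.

A1: 5 transactions
A2: 1 transaction

Answer: 5,1; total 6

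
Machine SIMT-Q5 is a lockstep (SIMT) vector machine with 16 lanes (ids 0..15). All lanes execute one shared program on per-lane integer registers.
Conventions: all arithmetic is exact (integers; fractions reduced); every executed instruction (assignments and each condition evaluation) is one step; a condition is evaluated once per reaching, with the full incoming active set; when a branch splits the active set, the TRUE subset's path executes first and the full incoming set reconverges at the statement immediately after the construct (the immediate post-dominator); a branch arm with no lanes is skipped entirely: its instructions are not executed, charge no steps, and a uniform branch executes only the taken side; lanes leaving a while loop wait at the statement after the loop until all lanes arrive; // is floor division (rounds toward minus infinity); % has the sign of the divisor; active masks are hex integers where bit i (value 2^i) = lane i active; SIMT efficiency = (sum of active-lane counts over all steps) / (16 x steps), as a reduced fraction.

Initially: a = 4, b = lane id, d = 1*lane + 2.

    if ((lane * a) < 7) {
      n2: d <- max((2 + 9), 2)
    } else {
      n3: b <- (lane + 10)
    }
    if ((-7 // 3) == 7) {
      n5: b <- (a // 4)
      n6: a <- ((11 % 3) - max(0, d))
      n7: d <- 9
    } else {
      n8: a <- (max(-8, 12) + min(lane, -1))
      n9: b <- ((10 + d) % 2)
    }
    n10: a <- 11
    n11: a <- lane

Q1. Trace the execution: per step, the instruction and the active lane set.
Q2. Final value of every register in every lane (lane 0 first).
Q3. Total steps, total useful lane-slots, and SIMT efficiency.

step 0: eval ((lane * a) < 7)        0xffff
step 1: d <- max((2 + 9), 2)         0x0003
step 2: b <- (lane + 10)             0xfffc
step 3: eval ((-7 // 3) == 7)        0xffff
step 4: a <- (max(-8, 12) + min(lane, -1)) 0xffff
step 5: b <- ((10 + d) % 2)          0xffff
step 6: a <- 11                      0xffff
step 7: a <- lane                    0xffff

Answer: 8 steps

a: 0,1,2,3,4,5,6,7,8,9,10,11,12,13,14,15
b: 1,1,0,1,0,1,0,1,0,1,0,1,0,1,0,1
d: 11,11,4,5,6,7,8,9,10,11,12,13,14,15,16,17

steps = 8; useful = 112; efficiency = 112/128 = 7/8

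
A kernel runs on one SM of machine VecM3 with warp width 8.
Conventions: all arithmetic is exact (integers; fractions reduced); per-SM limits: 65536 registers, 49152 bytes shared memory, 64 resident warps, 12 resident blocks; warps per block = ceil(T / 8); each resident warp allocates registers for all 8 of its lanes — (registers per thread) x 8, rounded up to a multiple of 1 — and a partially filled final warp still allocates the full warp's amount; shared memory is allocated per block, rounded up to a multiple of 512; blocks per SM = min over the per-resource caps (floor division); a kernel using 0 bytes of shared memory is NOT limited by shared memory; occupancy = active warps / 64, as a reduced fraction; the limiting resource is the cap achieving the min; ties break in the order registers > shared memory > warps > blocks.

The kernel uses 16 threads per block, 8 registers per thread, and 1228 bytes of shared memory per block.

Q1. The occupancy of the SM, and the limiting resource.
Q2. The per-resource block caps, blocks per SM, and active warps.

Answer: occupancy 3/8, limited by blocks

registers: 512 blocks
shared memory: 32 blocks
warps: 32 blocks
blocks: 12 blocks

Answer: 12 blocks, 24 active warps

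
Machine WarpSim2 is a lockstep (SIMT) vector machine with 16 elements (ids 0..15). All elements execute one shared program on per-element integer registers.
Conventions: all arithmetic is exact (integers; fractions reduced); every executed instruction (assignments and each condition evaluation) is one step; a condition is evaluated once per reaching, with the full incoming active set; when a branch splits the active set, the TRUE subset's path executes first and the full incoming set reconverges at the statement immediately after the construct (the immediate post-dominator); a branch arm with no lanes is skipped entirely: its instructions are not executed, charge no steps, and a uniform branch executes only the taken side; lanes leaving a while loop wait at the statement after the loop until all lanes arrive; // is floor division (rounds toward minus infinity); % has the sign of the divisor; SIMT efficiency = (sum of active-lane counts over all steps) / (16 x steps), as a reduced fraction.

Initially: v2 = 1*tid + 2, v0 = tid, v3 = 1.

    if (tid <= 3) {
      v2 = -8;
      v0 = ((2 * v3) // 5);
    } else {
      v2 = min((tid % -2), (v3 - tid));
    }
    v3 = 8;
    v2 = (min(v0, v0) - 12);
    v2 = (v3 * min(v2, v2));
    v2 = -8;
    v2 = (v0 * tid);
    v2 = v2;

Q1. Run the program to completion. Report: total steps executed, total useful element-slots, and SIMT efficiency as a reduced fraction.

Answer: 10 steps, 132 useful, 33/40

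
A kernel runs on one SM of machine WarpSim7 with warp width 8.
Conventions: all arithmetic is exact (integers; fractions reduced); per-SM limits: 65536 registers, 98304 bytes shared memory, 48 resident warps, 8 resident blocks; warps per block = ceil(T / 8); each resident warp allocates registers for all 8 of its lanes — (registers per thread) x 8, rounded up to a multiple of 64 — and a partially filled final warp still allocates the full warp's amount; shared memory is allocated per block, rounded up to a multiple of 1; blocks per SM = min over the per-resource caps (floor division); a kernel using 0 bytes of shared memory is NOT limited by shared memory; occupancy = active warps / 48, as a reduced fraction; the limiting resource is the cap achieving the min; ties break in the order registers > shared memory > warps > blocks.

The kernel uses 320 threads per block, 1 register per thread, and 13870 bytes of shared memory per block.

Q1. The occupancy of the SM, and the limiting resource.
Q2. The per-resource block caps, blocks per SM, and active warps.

Answer: occupancy 5/6, limited by warps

registers: 25 blocks
shared memory: 7 blocks
warps: 1 block
blocks: 8 blocks

Answer: 1 block, 40 active warps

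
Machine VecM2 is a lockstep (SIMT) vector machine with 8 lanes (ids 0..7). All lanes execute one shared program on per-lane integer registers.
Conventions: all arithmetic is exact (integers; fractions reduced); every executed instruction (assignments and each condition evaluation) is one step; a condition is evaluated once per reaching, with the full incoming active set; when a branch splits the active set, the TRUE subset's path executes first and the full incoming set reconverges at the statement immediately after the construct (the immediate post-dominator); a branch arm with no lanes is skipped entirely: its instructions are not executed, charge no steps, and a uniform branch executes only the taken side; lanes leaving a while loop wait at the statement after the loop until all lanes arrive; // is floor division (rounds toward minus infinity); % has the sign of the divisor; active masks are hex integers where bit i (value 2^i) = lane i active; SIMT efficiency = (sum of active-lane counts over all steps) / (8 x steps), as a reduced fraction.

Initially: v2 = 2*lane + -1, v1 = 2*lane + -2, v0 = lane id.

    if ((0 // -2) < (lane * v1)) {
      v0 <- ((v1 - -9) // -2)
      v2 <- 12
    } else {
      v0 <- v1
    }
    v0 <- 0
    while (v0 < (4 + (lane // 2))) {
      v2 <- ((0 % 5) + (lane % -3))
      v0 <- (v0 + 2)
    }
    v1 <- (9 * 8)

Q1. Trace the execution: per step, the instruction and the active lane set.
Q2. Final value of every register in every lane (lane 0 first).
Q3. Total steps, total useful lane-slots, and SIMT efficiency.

step 0: eval ((0 // -2) < (lane * v1)) 0xff
step 1: v0 <- ((v1 - -9) // -2)      0xfc
step 2: v2 <- 12                     0xfc
step 3: v0 <- v1                     0x03
step 4: v0 <- 0                      0xff
step 5: eval (v0 < (4 + (lane // 2))) 0xff
step 6: v2 <- ((0 % 5) + (lane % -3)) 0xff
step 7: v0 <- (v0 + 2)               0xff
step 8: eval (v0 < (4 + (lane // 2))) 0xff
step 9: v2 <- ((0 % 5) + (lane % -3)) 0xff
step 10: v0 <- (v0 + 2)               0xff
step 11: eval (v0 < (4 + (lane // 2))) 0xff
step 12: v2 <- ((0 % 5) + (lane % -3)) 0xfc
step 13: v0 <- (v0 + 2)               0xfc
step 14: eval (v0 < (4 + (lane // 2))) 0xfc
step 15: v2 <- ((0 % 5) + (lane % -3)) 0xc0
step 16: v0 <- (v0 + 2)               0xc0
step 17: eval (v0 < (4 + (lane // 2))) 0xc0
step 18: v1 <- (9 * 8)                0xff

Answer: 19 steps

v2: 0,-2,-1,0,-2,-1,0,-2
v1: 72,72,72,72,72,72,72,72
v0: 4,4,6,6,6,6,8,8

steps = 19; useful = 118; efficiency = 118/152 = 59/76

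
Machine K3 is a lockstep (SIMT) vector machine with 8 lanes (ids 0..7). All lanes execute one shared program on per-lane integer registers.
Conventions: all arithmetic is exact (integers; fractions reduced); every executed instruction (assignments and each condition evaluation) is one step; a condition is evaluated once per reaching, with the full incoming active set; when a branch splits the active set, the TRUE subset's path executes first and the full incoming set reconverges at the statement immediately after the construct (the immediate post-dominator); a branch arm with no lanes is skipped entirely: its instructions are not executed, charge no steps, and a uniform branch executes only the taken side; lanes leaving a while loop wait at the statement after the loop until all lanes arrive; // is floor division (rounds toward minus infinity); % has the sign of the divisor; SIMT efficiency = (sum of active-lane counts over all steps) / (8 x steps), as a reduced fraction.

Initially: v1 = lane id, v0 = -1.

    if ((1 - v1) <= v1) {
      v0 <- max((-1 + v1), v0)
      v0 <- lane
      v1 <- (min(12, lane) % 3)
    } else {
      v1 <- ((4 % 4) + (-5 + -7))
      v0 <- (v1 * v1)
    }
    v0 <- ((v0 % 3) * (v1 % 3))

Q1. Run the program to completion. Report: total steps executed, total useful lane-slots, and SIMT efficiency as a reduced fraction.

Answer: 7 steps, 39 useful, 39/56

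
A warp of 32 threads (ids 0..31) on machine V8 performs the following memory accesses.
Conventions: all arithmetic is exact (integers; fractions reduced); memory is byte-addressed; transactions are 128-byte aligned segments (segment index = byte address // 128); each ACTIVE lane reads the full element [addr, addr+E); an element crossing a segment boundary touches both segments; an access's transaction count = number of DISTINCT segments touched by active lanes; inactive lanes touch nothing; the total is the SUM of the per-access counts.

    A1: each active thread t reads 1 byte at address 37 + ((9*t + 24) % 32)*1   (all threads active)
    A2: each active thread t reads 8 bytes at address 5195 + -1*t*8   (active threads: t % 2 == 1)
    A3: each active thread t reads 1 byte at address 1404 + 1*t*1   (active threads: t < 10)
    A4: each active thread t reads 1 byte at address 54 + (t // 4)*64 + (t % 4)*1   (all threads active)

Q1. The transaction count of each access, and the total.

A1: 1 transaction
A2: 3 transactions
A3: 2 transactions
A4: 4 transactions

Answer: 1,3,2,4; total 10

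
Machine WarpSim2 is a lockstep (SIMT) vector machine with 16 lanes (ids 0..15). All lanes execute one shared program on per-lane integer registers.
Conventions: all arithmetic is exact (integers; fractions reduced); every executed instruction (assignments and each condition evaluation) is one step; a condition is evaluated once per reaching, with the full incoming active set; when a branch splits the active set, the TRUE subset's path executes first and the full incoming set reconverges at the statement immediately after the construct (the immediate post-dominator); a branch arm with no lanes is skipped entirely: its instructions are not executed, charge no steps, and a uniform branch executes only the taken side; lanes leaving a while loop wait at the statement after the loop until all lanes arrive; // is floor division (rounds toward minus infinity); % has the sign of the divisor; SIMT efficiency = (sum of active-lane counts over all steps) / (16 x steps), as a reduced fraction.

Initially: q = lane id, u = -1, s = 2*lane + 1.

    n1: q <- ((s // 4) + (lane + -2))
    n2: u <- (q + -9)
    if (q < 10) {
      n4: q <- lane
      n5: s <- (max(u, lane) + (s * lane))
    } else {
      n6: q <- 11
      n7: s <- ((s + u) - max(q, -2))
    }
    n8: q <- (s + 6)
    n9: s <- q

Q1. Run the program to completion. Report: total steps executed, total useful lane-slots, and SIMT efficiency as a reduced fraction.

Answer: 9 steps, 112 useful, 7/9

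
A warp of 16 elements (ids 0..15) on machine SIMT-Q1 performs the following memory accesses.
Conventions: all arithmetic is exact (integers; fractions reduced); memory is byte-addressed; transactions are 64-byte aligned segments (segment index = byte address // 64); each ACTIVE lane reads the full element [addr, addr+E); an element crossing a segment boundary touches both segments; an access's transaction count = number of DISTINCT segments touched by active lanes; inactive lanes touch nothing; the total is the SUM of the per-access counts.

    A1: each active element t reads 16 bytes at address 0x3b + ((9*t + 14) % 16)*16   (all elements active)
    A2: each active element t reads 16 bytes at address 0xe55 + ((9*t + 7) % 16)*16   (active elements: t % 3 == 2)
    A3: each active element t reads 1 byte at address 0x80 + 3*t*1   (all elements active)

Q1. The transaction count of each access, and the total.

A1: 5 transactions
A2: 4 transactions
A3: 1 transaction

Answer: 5,4,1; total 10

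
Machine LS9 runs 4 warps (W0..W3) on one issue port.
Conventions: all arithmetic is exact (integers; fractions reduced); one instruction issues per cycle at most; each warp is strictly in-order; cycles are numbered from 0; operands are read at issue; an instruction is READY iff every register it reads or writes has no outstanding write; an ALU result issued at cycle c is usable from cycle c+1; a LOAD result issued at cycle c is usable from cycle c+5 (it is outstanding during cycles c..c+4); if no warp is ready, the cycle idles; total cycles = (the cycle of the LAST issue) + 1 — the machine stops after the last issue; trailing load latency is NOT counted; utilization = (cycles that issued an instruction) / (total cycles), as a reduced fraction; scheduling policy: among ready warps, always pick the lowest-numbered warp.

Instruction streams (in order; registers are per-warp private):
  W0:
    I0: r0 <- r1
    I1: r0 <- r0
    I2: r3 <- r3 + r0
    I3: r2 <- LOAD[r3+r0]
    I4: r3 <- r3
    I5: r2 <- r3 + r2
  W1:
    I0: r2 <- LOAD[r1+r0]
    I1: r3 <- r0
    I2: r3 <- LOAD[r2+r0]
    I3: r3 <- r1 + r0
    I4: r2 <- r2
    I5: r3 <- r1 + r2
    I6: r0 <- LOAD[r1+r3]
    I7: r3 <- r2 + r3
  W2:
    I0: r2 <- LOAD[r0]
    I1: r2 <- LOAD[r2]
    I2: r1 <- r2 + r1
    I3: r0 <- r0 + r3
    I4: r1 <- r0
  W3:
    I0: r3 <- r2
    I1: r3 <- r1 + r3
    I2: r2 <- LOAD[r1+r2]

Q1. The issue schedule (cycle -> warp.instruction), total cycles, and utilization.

cycle 0: W0.I0
cycle 1: W0.I1
cycle 2: W0.I2
cycle 3: W0.I3
cycle 4: W0.I4
cycle 5: W1.I0
cycle 6: W1.I1
cycle 7: W2.I0
cycle 8: W0.I5
cycle 9: W3.I0
cycle 10: W1.I2
cycle 11: W3.I1
cycle 12: W2.I1
cycle 13: W3.I2
cycle 14: idle
cycle 15: W1.I3
cycle 16: W1.I4
cycle 17: W1.I5
cycle 18: W1.I6
cycle 19: W1.I7
cycle 20: W2.I2
cycle 21: W2.I3
cycle 22: W2.I4

Answer: 23 cycles, utilization 22/23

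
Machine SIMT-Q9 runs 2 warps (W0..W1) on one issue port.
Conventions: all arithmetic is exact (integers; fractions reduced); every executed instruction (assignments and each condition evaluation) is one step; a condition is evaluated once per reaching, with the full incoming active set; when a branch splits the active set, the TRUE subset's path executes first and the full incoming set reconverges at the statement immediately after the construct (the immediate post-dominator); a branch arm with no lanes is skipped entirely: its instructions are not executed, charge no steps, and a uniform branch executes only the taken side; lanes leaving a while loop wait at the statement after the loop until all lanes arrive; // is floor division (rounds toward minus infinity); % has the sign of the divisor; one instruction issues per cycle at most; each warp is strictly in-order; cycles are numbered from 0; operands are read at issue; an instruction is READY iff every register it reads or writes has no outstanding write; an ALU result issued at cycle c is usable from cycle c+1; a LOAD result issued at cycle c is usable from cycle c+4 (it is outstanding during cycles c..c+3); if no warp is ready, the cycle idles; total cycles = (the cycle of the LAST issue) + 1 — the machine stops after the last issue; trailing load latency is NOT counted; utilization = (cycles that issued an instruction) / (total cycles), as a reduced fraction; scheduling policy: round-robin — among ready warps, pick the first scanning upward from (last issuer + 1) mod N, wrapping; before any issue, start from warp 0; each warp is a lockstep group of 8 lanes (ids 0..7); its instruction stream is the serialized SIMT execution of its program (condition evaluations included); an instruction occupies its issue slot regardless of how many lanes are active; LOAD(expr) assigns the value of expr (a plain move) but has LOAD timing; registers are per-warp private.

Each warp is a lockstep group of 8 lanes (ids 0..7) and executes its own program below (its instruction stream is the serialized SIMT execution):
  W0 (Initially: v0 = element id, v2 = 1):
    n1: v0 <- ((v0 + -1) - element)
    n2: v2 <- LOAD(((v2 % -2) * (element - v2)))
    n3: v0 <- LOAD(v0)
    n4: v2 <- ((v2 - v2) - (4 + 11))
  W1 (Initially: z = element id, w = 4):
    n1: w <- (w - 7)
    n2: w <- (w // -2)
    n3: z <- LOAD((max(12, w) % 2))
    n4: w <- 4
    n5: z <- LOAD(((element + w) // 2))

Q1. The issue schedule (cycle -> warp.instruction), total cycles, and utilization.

cycle 0: W0.I0
cycle 1: W1.I0
cycle 2: W0.I1
cycle 3: W1.I1
cycle 4: W0.I2
cycle 5: W1.I2
cycle 6: W0.I3
cycle 7: W1.I3
cycle 8: idle
cycle 9: W1.I4

Answer: 10 cycles, utilization 9/10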